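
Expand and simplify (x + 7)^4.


Expand (x + 7)^4 by repeated multiplication:
  (x + 7)^2 = x^2 + 14x + 49
  (x + 7)^3 = x^3 + 21x^2 + 147x + 343
= x^4 + 28x^3 + 294x^2 + 1372x + 2401


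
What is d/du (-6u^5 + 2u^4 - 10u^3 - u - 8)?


Apply the power rule term by term:
  d/du(-6u^5) = -30u^4
  d/du(2u^4) = 8u^3
  d/du(-10u^3) = -30u^2
  d/du(-u) = -1
  d/du(-8) = 0
p'(u) = -30u^4 + 8u^3 - 30u^2 - 1


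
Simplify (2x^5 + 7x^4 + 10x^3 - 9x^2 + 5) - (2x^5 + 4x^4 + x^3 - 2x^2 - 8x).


Distribute the minus sign:
  (2x^5 + 7x^4 + 10x^3 - 9x^2 + 5)
- (2x^5 + 4x^4 + x^3 - 2x^2 - 8x)
Negate second polynomial: -2x^5 - 4x^4 - x^3 + 2x^2 + 8x
Add: 3x^4 + 9x^3 - 7x^2 + 8x + 5


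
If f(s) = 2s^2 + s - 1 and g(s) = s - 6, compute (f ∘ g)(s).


Substitute g(s) into f:
f(g(s)) = 2*(s - 6)^2 + 1*(s - 6) + (-1)
(s - 6)^2 = s^2 - 12s + 36
Expand and combine: 2s^2 - 23s + 65


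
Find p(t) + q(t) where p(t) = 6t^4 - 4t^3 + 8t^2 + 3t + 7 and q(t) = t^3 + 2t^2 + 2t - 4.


Align terms by degree and add:
  6t^4 - 4t^3 + 8t^2 + 3t + 7
+ t^3 + 2t^2 + 2t - 4
= 6t^4 - 3t^3 + 10t^2 + 5t + 3


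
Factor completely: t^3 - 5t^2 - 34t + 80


Try integer roots (divisors of 80). t=8: p(8)=0.
Divide out (t - 8): quotient is t^2 + 3t - 10.
Factor the quadratic: (t + 5)(t - 2)
Result: (t - 8)(t + 5)(t - 2)


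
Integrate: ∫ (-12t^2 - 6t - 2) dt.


Reverse power rule on each term:
  ∫ -12t^2 dt = -4t^3
  ∫ -6t dt = -3t^2
  ∫ -2 dt = -2t
F(t) = -4t^3 - 3t^2 - 2t + C


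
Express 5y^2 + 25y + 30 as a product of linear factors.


Roots satisfy r1 + r2 = -b/a = -5 and r1*r2 = c/a = 6.
So r1 = -3, r2 = -2.
5y^2 + 25y + 30 = 5(y - r1)(y - r2) = 5(y + 3)(y + 2)


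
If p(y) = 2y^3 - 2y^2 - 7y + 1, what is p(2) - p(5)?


p(2) = -5
p(5) = 166
p(2) - p(5) = -5 - 166 = -171


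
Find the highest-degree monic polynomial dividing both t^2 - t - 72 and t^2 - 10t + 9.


Factor each:
  t^2 - t - 72 = (t - 9)(t + 8)
  t^2 - 10t + 9 = (t - 9)(t - 1)
Common monic factor: t - 9


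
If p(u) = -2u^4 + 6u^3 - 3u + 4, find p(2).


Using direct substitution:
  -2 * (2)^4 = -32
  6 * (2)^3 = 48
  0 * (2)^2 = 0
  -3 * (2)^1 = -6
  constant: 4
Sum = -32 + 48 + 0 - 6 + 4 = 14


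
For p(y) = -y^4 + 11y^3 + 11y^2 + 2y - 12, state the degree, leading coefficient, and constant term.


Highest power of y is 4, with coefficient -1. Constant term is -12.
Degree = 4, leading coefficient = -1, constant term = -12


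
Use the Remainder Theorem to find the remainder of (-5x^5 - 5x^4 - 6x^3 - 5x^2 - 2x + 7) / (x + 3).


By the Remainder Theorem, the remainder equals p(-3):
  -5*(-3)^5 = 1215
  -5*(-3)^4 = -405
  -6*(-3)^3 = 162
  -5*(-3)^2 = -45
  -2*(-3)^1 = 6
  constant: 7
Sum: 1215 - 405 + 162 - 45 + 6 + 7 = 940


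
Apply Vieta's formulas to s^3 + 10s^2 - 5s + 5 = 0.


Monic cubic s^3+bs^2+cs+d=0: sum=-b, pairwise sum=c, product=-d.
b=10, c=-5, d=5
r1+r2+r3 = -10
r1r2+r1r3+r2r3 = -5
r1r2r3 = -5


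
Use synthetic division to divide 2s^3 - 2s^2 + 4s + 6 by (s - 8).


Synthetic division with c = 8. Coefficients: 2, -2, 4, 6
Bring down 2.
  2 * 8 = 16; 16 - 2 = 14
  14 * 8 = 112; 112 + 4 = 116
  116 * 8 = 928; 928 + 6 = 934
Quotient: 2s^2 + 14s + 116, Remainder: 934


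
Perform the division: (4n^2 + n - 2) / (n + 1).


(4n^2 + n - 2) / (n + 1)
Step 1: 4n * (n + 1) = 4n^2 + 4n; subtract.
Step 2: -3 * (n + 1) = -3n - 3; subtract.
Quotient: 4n - 3, Remainder: 1


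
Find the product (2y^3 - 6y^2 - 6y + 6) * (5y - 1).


Distribute each term of the first polynomial:
  (2y^3)(5y - 1) = 10y^4 - 2y^3
  (-6y^2)(5y - 1) = -30y^3 + 6y^2
  (-6y)(5y - 1) = -30y^2 + 6y
  (6)(5y - 1) = 30y - 6
Sum: 10y^4 - 32y^3 - 24y^2 + 36y - 6


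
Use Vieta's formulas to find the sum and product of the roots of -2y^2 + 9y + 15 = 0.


For ay^2+by+c=0: sum = -b/a, product = c/a.
a=-2, b=9, c=15
Sum = -(9)/-2 = 9/2
Product = (15)/-2 = -15/2


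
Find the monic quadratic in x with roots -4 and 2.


p(x) = (x + 4)(x - 2)
Expand: x^2 + 2x - 8


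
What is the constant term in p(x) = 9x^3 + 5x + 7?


Read off the constant term: 7


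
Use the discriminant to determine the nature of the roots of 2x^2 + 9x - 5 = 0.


D = b^2 - 4ac = (9)^2 - 4(2)(-5) = 81 + 40 = 121
Since D > 0: two distinct rational roots


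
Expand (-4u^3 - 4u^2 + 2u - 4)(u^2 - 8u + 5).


Distribute each term of the first polynomial:
  (-4u^3)(u^2 - 8u + 5) = -4u^5 + 32u^4 - 20u^3
  (-4u^2)(u^2 - 8u + 5) = -4u^4 + 32u^3 - 20u^2
  (2u)(u^2 - 8u + 5) = 2u^3 - 16u^2 + 10u
  (-4)(u^2 - 8u + 5) = -4u^2 + 32u - 20
Sum: -4u^5 + 28u^4 + 14u^3 - 40u^2 + 42u - 20


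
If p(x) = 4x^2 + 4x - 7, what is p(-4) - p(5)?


p(-4) = 41
p(5) = 113
p(-4) - p(5) = 41 - 113 = -72


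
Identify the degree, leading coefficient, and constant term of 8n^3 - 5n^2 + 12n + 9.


Highest power of n is 3, with coefficient 8. Constant term is 9.
Degree = 3, leading coefficient = 8, constant term = 9


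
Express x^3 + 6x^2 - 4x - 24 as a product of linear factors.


Try integer roots (divisors of -24). x=-2: p(-2)=0.
Divide out (x + 2): quotient is x^2 + 4x - 12.
Factor the quadratic: (x - 2)(x + 6)
Result: (x + 2)(x - 2)(x + 6)


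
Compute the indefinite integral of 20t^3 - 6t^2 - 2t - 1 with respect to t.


Reverse power rule on each term:
  ∫ 20t^3 dt = 5t^4
  ∫ -6t^2 dt = -2t^3
  ∫ -2t dt = -t^2
  ∫ -1 dt = -t
F(t) = 5t^4 - 2t^3 - t^2 - t + C


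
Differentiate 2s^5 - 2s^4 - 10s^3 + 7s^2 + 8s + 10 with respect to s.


Apply the power rule term by term:
  d/ds(2s^5) = 10s^4
  d/ds(-2s^4) = -8s^3
  d/ds(-10s^3) = -30s^2
  d/ds(7s^2) = 14s
  d/ds(8s) = 8
  d/ds(10) = 0
p'(s) = 10s^4 - 8s^3 - 30s^2 + 14s + 8


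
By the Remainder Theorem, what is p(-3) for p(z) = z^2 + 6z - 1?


By the Remainder Theorem, the remainder equals p(-3):
  1*(-3)^2 = 9
  6*(-3)^1 = -18
  constant: -1
Sum: 9 - 18 - 1 = -10


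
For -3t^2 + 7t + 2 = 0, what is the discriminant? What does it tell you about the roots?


D = b^2 - 4ac = (7)^2 - 4(-3)(2) = 49 + 24 = 73
Since D > 0: two distinct irrational roots


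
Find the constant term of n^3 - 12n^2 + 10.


Read off the constant term: 10


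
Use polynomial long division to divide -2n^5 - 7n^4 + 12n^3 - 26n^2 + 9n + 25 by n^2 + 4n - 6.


(-2n^5 - 7n^4 + 12n^3 - 26n^2 + 9n + 25) / (n^2 + 4n - 6)
Step 1: -2n^3 * (n^2 + 4n - 6) = -2n^5 - 8n^4 + 12n^3; subtract.
Step 2: n^2 * (n^2 + 4n - 6) = n^4 + 4n^3 - 6n^2; subtract.
Step 3: -4n * (n^2 + 4n - 6) = -4n^3 - 16n^2 + 24n; subtract.
Step 4: -4 * (n^2 + 4n - 6) = -4n^2 - 16n + 24; subtract.
Quotient: -2n^3 + n^2 - 4n - 4, Remainder: n + 1


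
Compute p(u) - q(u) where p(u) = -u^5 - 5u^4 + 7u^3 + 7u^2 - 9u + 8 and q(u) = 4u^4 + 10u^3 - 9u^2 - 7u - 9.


Distribute the minus sign:
  (-u^5 - 5u^4 + 7u^3 + 7u^2 - 9u + 8)
- (4u^4 + 10u^3 - 9u^2 - 7u - 9)
Negate second polynomial: -4u^4 - 10u^3 + 9u^2 + 7u + 9
Add: -u^5 - 9u^4 - 3u^3 + 16u^2 - 2u + 17


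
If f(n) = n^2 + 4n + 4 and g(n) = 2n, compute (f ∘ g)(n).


Substitute g(n) into f:
f(g(n)) = 1*(2n)^2 + 4*(2n) + 4
(2n)^2 = 4n^2
Expand and combine: 4n^2 + 8n + 4


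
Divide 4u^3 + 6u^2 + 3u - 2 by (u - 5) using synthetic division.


Synthetic division with c = 5. Coefficients: 4, 6, 3, -2
Bring down 4.
  4 * 5 = 20; 20 + 6 = 26
  26 * 5 = 130; 130 + 3 = 133
  133 * 5 = 665; 665 - 2 = 663
Quotient: 4u^2 + 26u + 133, Remainder: 663


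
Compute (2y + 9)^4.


Expand (2y + 9)^4 by repeated multiplication:
  (2y + 9)^2 = 4y^2 + 36y + 81
  (2y + 9)^3 = 8y^3 + 108y^2 + 486y + 729
= 16y^4 + 288y^3 + 1944y^2 + 5832y + 6561


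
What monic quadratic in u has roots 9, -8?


p(u) = (u - 9)(u + 8)
Expand: u^2 - u - 72


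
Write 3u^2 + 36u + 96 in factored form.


Roots satisfy r1 + r2 = -b/a = -12 and r1*r2 = c/a = 32.
So r1 = -4, r2 = -8.
3u^2 + 36u + 96 = 3(u - r1)(u - r2) = 3(u + 4)(u + 8)


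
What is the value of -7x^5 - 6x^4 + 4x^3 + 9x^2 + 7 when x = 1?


Using direct substitution:
  -7 * (1)^5 = -7
  -6 * (1)^4 = -6
  4 * (1)^3 = 4
  9 * (1)^2 = 9
  0 * (1)^1 = 0
  constant: 7
Sum = -7 - 6 + 4 + 9 + 0 + 7 = 7


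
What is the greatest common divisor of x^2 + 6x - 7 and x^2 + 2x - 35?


Factor each:
  x^2 + 6x - 7 = (x + 7)(x - 1)
  x^2 + 2x - 35 = (x + 7)(x - 5)
Common monic factor: x + 7


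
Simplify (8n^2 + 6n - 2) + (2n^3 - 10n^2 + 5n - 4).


Align terms by degree and add:
  8n^2 + 6n - 2
+ 2n^3 - 10n^2 + 5n - 4
= 2n^3 - 2n^2 + 11n - 6


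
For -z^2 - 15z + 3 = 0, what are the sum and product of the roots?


For az^2+bz+c=0: sum = -b/a, product = c/a.
a=-1, b=-15, c=3
Sum = -(-15)/-1 = -15
Product = (3)/-1 = -3


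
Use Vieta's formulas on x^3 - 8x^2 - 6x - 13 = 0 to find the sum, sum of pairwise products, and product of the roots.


Monic cubic x^3+bx^2+cx+d=0: sum=-b, pairwise sum=c, product=-d.
b=-8, c=-6, d=-13
r1+r2+r3 = 8
r1r2+r1r3+r2r3 = -6
r1r2r3 = 13


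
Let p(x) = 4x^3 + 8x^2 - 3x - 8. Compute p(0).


Using direct substitution:
  4 * (0)^3 = 0
  8 * (0)^2 = 0
  -3 * (0)^1 = 0
  constant: -8
Sum = 0 + 0 + 0 - 8 = -8


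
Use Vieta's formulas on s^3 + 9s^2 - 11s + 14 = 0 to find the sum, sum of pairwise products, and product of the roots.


Monic cubic s^3+bs^2+cs+d=0: sum=-b, pairwise sum=c, product=-d.
b=9, c=-11, d=14
r1+r2+r3 = -9
r1r2+r1r3+r2r3 = -11
r1r2r3 = -14


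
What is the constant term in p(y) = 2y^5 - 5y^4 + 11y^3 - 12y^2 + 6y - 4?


Read off the constant term: -4


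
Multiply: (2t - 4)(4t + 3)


Distribute each term of the first polynomial:
  (2t)(4t + 3) = 8t^2 + 6t
  (-4)(4t + 3) = -16t - 12
Sum: 8t^2 - 10t - 12


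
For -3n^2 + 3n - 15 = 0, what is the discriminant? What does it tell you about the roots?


D = b^2 - 4ac = (3)^2 - 4(-3)(-15) = 9 - 180 = -171
Since D < 0: two complex conjugate roots (no real roots)


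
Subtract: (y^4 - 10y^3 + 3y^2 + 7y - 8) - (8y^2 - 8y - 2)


Distribute the minus sign:
  (y^4 - 10y^3 + 3y^2 + 7y - 8)
- (8y^2 - 8y - 2)
Negate second polynomial: -8y^2 + 8y + 2
Add: y^4 - 10y^3 - 5y^2 + 15y - 6


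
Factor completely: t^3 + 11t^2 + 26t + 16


Try integer roots (divisors of 16). t=-2: p(-2)=0.
Divide out (t + 2): quotient is t^2 + 9t + 8.
Factor the quadratic: (t + 8)(t + 1)
Result: (t + 2)(t + 8)(t + 1)


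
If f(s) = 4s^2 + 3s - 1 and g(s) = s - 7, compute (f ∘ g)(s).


Substitute g(s) into f:
f(g(s)) = 4*(s - 7)^2 + 3*(s - 7) + (-1)
(s - 7)^2 = s^2 - 14s + 49
Expand and combine: 4s^2 - 53s + 174


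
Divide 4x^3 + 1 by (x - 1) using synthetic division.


Synthetic division with c = 1. Coefficients: 4, 0, 0, 1
Bring down 4.
  4 * 1 = 4; 4 + 0 = 4
  4 * 1 = 4; 4 + 0 = 4
  4 * 1 = 4; 4 + 1 = 5
Quotient: 4x^2 + 4x + 4, Remainder: 5


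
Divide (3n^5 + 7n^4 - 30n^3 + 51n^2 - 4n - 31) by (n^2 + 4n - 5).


(3n^5 + 7n^4 - 30n^3 + 51n^2 - 4n - 31) / (n^2 + 4n - 5)
Step 1: 3n^3 * (n^2 + 4n - 5) = 3n^5 + 12n^4 - 15n^3; subtract.
Step 2: -5n^2 * (n^2 + 4n - 5) = -5n^4 - 20n^3 + 25n^2; subtract.
Step 3: 5n * (n^2 + 4n - 5) = 5n^3 + 20n^2 - 25n; subtract.
Step 4: 6 * (n^2 + 4n - 5) = 6n^2 + 24n - 30; subtract.
Quotient: 3n^3 - 5n^2 + 5n + 6, Remainder: -3n - 1


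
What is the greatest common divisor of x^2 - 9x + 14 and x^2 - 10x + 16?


Factor each:
  x^2 - 9x + 14 = (x - 2)(x - 7)
  x^2 - 10x + 16 = (x - 2)(x - 8)
Common monic factor: x - 2


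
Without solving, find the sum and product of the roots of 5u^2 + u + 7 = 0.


For au^2+bu+c=0: sum = -b/a, product = c/a.
a=5, b=1, c=7
Sum = -(1)/5 = -1/5
Product = (7)/5 = 7/5


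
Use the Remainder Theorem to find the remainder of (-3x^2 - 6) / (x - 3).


By the Remainder Theorem, the remainder equals p(3):
  -3*(3)^2 = -27
  0*(3)^1 = 0
  constant: -6
Sum: -27 + 0 - 6 = -33


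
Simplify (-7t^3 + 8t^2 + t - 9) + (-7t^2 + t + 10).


Align terms by degree and add:
  -7t^3 + 8t^2 + t - 9
  -7t^2 + t + 10
= -7t^3 + t^2 + 2t + 1


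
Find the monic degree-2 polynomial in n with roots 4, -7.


p(n) = (n - 4)(n + 7)
Expand: n^2 + 3n - 28


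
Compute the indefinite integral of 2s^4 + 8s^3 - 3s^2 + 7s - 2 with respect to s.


Reverse power rule on each term:
  ∫ 2s^4 ds = (2/5)s^5
  ∫ 8s^3 ds = 2s^4
  ∫ -3s^2 ds = -s^3
  ∫ 7s ds = (7/2)s^2
  ∫ -2 ds = -2s
F(s) = (2/5)s^5 + 2s^4 - s^3 + (7/2)s^2 - 2s + C


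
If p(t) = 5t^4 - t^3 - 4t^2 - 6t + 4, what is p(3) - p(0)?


p(3) = 328
p(0) = 4
p(3) - p(0) = 328 - 4 = 324


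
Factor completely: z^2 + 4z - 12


Roots satisfy r1 + r2 = -b/a = -4 and r1*r2 = c/a = -12.
So r1 = 2, r2 = -6.
z^2 + 4z - 12 = (z - r1)(z - r2) = (z - 2)(z + 6)


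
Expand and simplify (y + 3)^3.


Expand (y + 3)^3 by repeated multiplication:
  (y + 3)^2 = y^2 + 6y + 9
= y^3 + 9y^2 + 27y + 27


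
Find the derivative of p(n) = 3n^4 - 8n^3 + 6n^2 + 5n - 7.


Apply the power rule term by term:
  d/dn(3n^4) = 12n^3
  d/dn(-8n^3) = -24n^2
  d/dn(6n^2) = 12n
  d/dn(5n) = 5
  d/dn(-7) = 0
p'(n) = 12n^3 - 24n^2 + 12n + 5


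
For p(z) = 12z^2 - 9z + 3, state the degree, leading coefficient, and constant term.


Highest power of z is 2, with coefficient 12. Constant term is 3.
Degree = 2, leading coefficient = 12, constant term = 3


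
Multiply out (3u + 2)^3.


Expand (3u + 2)^3 by repeated multiplication:
  (3u + 2)^2 = 9u^2 + 12u + 4
= 27u^3 + 54u^2 + 36u + 8


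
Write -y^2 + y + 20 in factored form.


Roots satisfy r1 + r2 = -b/a = 1 and r1*r2 = c/a = -20.
So r1 = -4, r2 = 5.
-y^2 + y + 20 = -(y - r1)(y - r2) = -(y + 4)(y - 5)


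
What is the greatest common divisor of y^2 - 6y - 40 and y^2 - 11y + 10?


Factor each:
  y^2 - 6y - 40 = (y - 10)(y + 4)
  y^2 - 11y + 10 = (y - 10)(y - 1)
Common monic factor: y - 10


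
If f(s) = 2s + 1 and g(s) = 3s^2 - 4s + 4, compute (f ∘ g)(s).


Substitute g(s) into f:
f(g(s)) = 2*(3s^2 - 4s + 4) + 1
Expand and combine: 6s^2 - 8s + 9


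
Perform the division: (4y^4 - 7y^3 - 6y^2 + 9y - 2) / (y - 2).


(4y^4 - 7y^3 - 6y^2 + 9y - 2) / (y - 2)
Step 1: 4y^3 * (y - 2) = 4y^4 - 8y^3; subtract.
Step 2: y^2 * (y - 2) = y^3 - 2y^2; subtract.
Step 3: -4y * (y - 2) = -4y^2 + 8y; subtract.
Step 4: 1 * (y - 2) = y - 2; subtract.
Quotient: 4y^3 + y^2 - 4y + 1, Remainder: 0


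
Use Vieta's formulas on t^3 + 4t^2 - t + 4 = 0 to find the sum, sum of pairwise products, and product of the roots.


Monic cubic t^3+bt^2+ct+d=0: sum=-b, pairwise sum=c, product=-d.
b=4, c=-1, d=4
r1+r2+r3 = -4
r1r2+r1r3+r2r3 = -1
r1r2r3 = -4


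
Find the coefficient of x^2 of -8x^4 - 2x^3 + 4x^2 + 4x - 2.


Read off the coefficient of x^2: 4


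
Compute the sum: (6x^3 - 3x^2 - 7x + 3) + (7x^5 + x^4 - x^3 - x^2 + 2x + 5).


Align terms by degree and add:
  6x^3 - 3x^2 - 7x + 3
+ 7x^5 + x^4 - x^3 - x^2 + 2x + 5
= 7x^5 + x^4 + 5x^3 - 4x^2 - 5x + 8


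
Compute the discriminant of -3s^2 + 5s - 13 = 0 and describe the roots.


D = b^2 - 4ac = (5)^2 - 4(-3)(-13) = 25 - 156 = -131
Since D < 0: two complex conjugate roots (no real roots)


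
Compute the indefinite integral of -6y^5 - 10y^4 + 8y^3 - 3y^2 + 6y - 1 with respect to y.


Reverse power rule on each term:
  ∫ -6y^5 dy = -y^6
  ∫ -10y^4 dy = -2y^5
  ∫ 8y^3 dy = 2y^4
  ∫ -3y^2 dy = -y^3
  ∫ 6y dy = 3y^2
  ∫ -1 dy = -y
F(y) = -y^6 - 2y^5 + 2y^4 - y^3 + 3y^2 - y + C


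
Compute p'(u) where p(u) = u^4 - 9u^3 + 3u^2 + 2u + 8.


Apply the power rule term by term:
  d/du(u^4) = 4u^3
  d/du(-9u^3) = -27u^2
  d/du(3u^2) = 6u
  d/du(2u) = 2
  d/du(8) = 0
p'(u) = 4u^3 - 27u^2 + 6u + 2


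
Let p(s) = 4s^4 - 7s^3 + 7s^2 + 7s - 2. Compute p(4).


Using direct substitution:
  4 * (4)^4 = 1024
  -7 * (4)^3 = -448
  7 * (4)^2 = 112
  7 * (4)^1 = 28
  constant: -2
Sum = 1024 - 448 + 112 + 28 - 2 = 714


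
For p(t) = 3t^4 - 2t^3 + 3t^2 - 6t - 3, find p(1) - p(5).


p(1) = -5
p(5) = 1667
p(1) - p(5) = -5 - 1667 = -1672


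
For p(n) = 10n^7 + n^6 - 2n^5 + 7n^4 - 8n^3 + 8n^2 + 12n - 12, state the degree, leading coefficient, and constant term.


Highest power of n is 7, with coefficient 10. Constant term is -12.
Degree = 7, leading coefficient = 10, constant term = -12


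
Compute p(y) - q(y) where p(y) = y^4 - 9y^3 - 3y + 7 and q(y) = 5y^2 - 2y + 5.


Distribute the minus sign:
  (y^4 - 9y^3 - 3y + 7)
- (5y^2 - 2y + 5)
Negate second polynomial: -5y^2 + 2y - 5
Add: y^4 - 9y^3 - 5y^2 - y + 2


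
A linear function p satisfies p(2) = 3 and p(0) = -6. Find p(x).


p(x) = mx + b. Using p(2)=3, p(0)=-6:
m = (3 + 6)/(2) = 9/2 = 9/2
b = 3 - m*(2) = 3 - 9 = -6
p(x) = (9/2)x - 6


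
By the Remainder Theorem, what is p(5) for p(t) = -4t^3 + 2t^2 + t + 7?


By the Remainder Theorem, the remainder equals p(5):
  -4*(5)^3 = -500
  2*(5)^2 = 50
  1*(5)^1 = 5
  constant: 7
Sum: -500 + 50 + 5 + 7 = -438


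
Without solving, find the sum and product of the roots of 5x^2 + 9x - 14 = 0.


For ax^2+bx+c=0: sum = -b/a, product = c/a.
a=5, b=9, c=-14
Sum = -(9)/5 = -9/5
Product = (-14)/5 = -14/5


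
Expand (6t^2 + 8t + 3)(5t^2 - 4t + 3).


Distribute each term of the first polynomial:
  (6t^2)(5t^2 - 4t + 3) = 30t^4 - 24t^3 + 18t^2
  (8t)(5t^2 - 4t + 3) = 40t^3 - 32t^2 + 24t
  (3)(5t^2 - 4t + 3) = 15t^2 - 12t + 9
Sum: 30t^4 + 16t^3 + t^2 + 12t + 9


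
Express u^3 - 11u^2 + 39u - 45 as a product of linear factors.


Try integer roots (divisors of -45). u=3: p(3)=0.
Divide out (u - 3): quotient is u^2 - 8u + 15.
Factor the quadratic: (u - 5)(u - 3)
Result: (u - 3)(u - 5)(u - 3)


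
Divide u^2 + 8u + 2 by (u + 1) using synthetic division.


Synthetic division with c = -1. Coefficients: 1, 8, 2
Bring down 1.
  1 * -1 = -1; -1 + 8 = 7
  7 * -1 = -7; -7 + 2 = -5
Quotient: u + 7, Remainder: -5


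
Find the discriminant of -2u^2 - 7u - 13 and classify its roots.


D = b^2 - 4ac = (-7)^2 - 4(-2)(-13) = 49 - 104 = -55
Since D < 0: two complex conjugate roots (no real roots)


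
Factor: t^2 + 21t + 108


Roots satisfy r1 + r2 = -b/a = -21 and r1*r2 = c/a = 108.
So r1 = -12, r2 = -9.
t^2 + 21t + 108 = (t - r1)(t - r2) = (t + 12)(t + 9)


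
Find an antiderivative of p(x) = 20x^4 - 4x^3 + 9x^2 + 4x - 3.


Reverse power rule on each term:
  ∫ 20x^4 dx = 4x^5
  ∫ -4x^3 dx = -x^4
  ∫ 9x^2 dx = 3x^3
  ∫ 4x dx = 2x^2
  ∫ -3 dx = -3x
F(x) = 4x^5 - x^4 + 3x^3 + 2x^2 - 3x + C


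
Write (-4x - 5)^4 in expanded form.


Expand (-4x - 5)^4 by repeated multiplication:
  (-4x - 5)^2 = 16x^2 + 40x + 25
  (-4x - 5)^3 = -64x^3 - 240x^2 - 300x - 125
= 256x^4 + 1280x^3 + 2400x^2 + 2000x + 625


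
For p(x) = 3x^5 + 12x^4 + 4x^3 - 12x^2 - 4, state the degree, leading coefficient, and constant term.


Highest power of x is 5, with coefficient 3. Constant term is -4.
Degree = 5, leading coefficient = 3, constant term = -4


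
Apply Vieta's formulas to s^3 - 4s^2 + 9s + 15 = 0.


Monic cubic s^3+bs^2+cs+d=0: sum=-b, pairwise sum=c, product=-d.
b=-4, c=9, d=15
r1+r2+r3 = 4
r1r2+r1r3+r2r3 = 9
r1r2r3 = -15


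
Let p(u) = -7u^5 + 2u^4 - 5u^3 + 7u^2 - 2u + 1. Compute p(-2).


Using direct substitution:
  -7 * (-2)^5 = 224
  2 * (-2)^4 = 32
  -5 * (-2)^3 = 40
  7 * (-2)^2 = 28
  -2 * (-2)^1 = 4
  constant: 1
Sum = 224 + 32 + 40 + 28 + 4 + 1 = 329


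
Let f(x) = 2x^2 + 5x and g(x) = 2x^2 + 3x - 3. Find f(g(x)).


Substitute g(x) into f:
f(g(x)) = 2*(2x^2 + 3x - 3)^2 + 5*(2x^2 + 3x - 3)
(2x^2 + 3x - 3)^2 = 4x^4 + 12x^3 - 3x^2 - 18x + 9
Expand and combine: 8x^4 + 24x^3 + 4x^2 - 21x + 3


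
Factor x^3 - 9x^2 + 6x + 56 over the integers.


Try integer roots (divisors of 56). x=-2: p(-2)=0.
Divide out (x + 2): quotient is x^2 - 11x + 28.
Factor the quadratic: (x - 4)(x - 7)
Result: (x + 2)(x - 4)(x - 7)


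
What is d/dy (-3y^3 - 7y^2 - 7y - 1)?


Apply the power rule term by term:
  d/dy(-3y^3) = -9y^2
  d/dy(-7y^2) = -14y
  d/dy(-7y) = -7
  d/dy(-1) = 0
p'(y) = -9y^2 - 14y - 7


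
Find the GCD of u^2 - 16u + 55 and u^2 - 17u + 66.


Factor each:
  u^2 - 16u + 55 = (u - 11)(u - 5)
  u^2 - 17u + 66 = (u - 11)(u - 6)
Common monic factor: u - 11


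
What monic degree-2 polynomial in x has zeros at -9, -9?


p(x) = (x + 9)(x + 9)
Expand: x^2 + 18x + 81


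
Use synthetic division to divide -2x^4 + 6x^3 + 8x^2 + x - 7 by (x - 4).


Synthetic division with c = 4. Coefficients: -2, 6, 8, 1, -7
Bring down -2.
  -2 * 4 = -8; -8 + 6 = -2
  -2 * 4 = -8; -8 + 8 = 0
  0 * 4 = 0; 0 + 1 = 1
  1 * 4 = 4; 4 - 7 = -3
Quotient: -2x^3 - 2x^2 + 1, Remainder: -3


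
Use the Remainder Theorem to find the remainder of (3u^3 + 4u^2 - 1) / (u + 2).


By the Remainder Theorem, the remainder equals p(-2):
  3*(-2)^3 = -24
  4*(-2)^2 = 16
  0*(-2)^1 = 0
  constant: -1
Sum: -24 + 16 + 0 - 1 = -9


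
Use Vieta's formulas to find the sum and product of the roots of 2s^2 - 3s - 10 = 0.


For as^2+bs+c=0: sum = -b/a, product = c/a.
a=2, b=-3, c=-10
Sum = -(-3)/2 = 3/2
Product = (-10)/2 = -5


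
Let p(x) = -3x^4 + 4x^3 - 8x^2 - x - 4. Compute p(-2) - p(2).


p(-2) = -114
p(2) = -54
p(-2) - p(2) = -114 + 54 = -60


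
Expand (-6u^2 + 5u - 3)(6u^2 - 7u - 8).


Distribute each term of the first polynomial:
  (-6u^2)(6u^2 - 7u - 8) = -36u^4 + 42u^3 + 48u^2
  (5u)(6u^2 - 7u - 8) = 30u^3 - 35u^2 - 40u
  (-3)(6u^2 - 7u - 8) = -18u^2 + 21u + 24
Sum: -36u^4 + 72u^3 - 5u^2 - 19u + 24


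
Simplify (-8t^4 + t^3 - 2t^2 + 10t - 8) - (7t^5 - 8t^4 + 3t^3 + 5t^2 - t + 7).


Distribute the minus sign:
  (-8t^4 + t^3 - 2t^2 + 10t - 8)
- (7t^5 - 8t^4 + 3t^3 + 5t^2 - t + 7)
Negate second polynomial: -7t^5 + 8t^4 - 3t^3 - 5t^2 + t - 7
Add: -7t^5 - 2t^3 - 7t^2 + 11t - 15


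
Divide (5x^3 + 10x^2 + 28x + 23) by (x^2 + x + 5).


(5x^3 + 10x^2 + 28x + 23) / (x^2 + x + 5)
Step 1: 5x * (x^2 + x + 5) = 5x^3 + 5x^2 + 25x; subtract.
Step 2: 5 * (x^2 + x + 5) = 5x^2 + 5x + 25; subtract.
Quotient: 5x + 5, Remainder: -2x - 2


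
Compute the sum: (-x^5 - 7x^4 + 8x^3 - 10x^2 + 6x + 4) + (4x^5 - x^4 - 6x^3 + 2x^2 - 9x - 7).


Align terms by degree and add:
  -x^5 - 7x^4 + 8x^3 - 10x^2 + 6x + 4
+ 4x^5 - x^4 - 6x^3 + 2x^2 - 9x - 7
= 3x^5 - 8x^4 + 2x^3 - 8x^2 - 3x - 3


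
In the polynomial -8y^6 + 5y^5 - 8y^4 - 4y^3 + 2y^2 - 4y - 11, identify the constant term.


Read off the constant term: -11


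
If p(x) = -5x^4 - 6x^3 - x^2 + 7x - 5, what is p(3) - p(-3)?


p(3) = -560
p(-3) = -278
p(3) - p(-3) = -560 + 278 = -282


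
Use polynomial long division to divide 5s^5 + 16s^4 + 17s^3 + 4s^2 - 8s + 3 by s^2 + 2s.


(5s^5 + 16s^4 + 17s^3 + 4s^2 - 8s + 3) / (s^2 + 2s)
Step 1: 5s^3 * (s^2 + 2s) = 5s^5 + 10s^4; subtract.
Step 2: 6s^2 * (s^2 + 2s) = 6s^4 + 12s^3; subtract.
Step 3: 5s * (s^2 + 2s) = 5s^3 + 10s^2; subtract.
Step 4: -6 * (s^2 + 2s) = -6s^2 - 12s; subtract.
Quotient: 5s^3 + 6s^2 + 5s - 6, Remainder: 4s + 3


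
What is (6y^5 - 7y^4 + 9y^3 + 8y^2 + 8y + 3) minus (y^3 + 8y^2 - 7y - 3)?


Distribute the minus sign:
  (6y^5 - 7y^4 + 9y^3 + 8y^2 + 8y + 3)
- (y^3 + 8y^2 - 7y - 3)
Negate second polynomial: -y^3 - 8y^2 + 7y + 3
Add: 6y^5 - 7y^4 + 8y^3 + 15y + 6


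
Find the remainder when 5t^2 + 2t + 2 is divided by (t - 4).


By the Remainder Theorem, the remainder equals p(4):
  5*(4)^2 = 80
  2*(4)^1 = 8
  constant: 2
Sum: 80 + 8 + 2 = 90


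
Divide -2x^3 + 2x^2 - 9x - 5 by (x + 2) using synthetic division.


Synthetic division with c = -2. Coefficients: -2, 2, -9, -5
Bring down -2.
  -2 * -2 = 4; 4 + 2 = 6
  6 * -2 = -12; -12 - 9 = -21
  -21 * -2 = 42; 42 - 5 = 37
Quotient: -2x^2 + 6x - 21, Remainder: 37


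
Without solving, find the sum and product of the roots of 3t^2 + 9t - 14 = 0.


For at^2+bt+c=0: sum = -b/a, product = c/a.
a=3, b=9, c=-14
Sum = -(9)/3 = -3
Product = (-14)/3 = -14/3


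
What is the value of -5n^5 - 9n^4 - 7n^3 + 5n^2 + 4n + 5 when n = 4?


Using direct substitution:
  -5 * (4)^5 = -5120
  -9 * (4)^4 = -2304
  -7 * (4)^3 = -448
  5 * (4)^2 = 80
  4 * (4)^1 = 16
  constant: 5
Sum = -5120 - 2304 - 448 + 80 + 16 + 5 = -7771


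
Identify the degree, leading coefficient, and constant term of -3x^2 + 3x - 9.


Highest power of x is 2, with coefficient -3. Constant term is -9.
Degree = 2, leading coefficient = -3, constant term = -9


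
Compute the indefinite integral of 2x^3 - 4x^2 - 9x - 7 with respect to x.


Reverse power rule on each term:
  ∫ 2x^3 dx = (1/2)x^4
  ∫ -4x^2 dx = -(4/3)x^3
  ∫ -9x dx = -(9/2)x^2
  ∫ -7 dx = -7x
F(x) = (1/2)x^4 - (4/3)x^3 - (9/2)x^2 - 7x + C


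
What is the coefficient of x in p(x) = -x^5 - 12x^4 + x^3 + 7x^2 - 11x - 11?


Read off the coefficient of x: -11


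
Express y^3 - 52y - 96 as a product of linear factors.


Try integer roots (divisors of -96). y=8: p(8)=0.
Divide out (y - 8): quotient is y^2 + 8y + 12.
Factor the quadratic: (y + 6)(y + 2)
Result: (y - 8)(y + 6)(y + 2)


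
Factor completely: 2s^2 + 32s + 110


Roots satisfy r1 + r2 = -b/a = -16 and r1*r2 = c/a = 55.
So r1 = -11, r2 = -5.
2s^2 + 32s + 110 = 2(s - r1)(s - r2) = 2(s + 11)(s + 5)


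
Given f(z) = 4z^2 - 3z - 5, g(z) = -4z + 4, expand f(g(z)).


Substitute g(z) into f:
f(g(z)) = 4*(-4z + 4)^2 + (-3)*(-4z + 4) + (-5)
(-4z + 4)^2 = 16z^2 - 32z + 16
Expand and combine: 64z^2 - 116z + 47


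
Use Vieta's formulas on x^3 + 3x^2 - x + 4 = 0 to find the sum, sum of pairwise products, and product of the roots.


Monic cubic x^3+bx^2+cx+d=0: sum=-b, pairwise sum=c, product=-d.
b=3, c=-1, d=4
r1+r2+r3 = -3
r1r2+r1r3+r2r3 = -1
r1r2r3 = -4


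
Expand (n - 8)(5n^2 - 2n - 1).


Distribute each term of the first polynomial:
  (n)(5n^2 - 2n - 1) = 5n^3 - 2n^2 - n
  (-8)(5n^2 - 2n - 1) = -40n^2 + 16n + 8
Sum: 5n^3 - 42n^2 + 15n + 8


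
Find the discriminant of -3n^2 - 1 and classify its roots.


D = b^2 - 4ac = (0)^2 - 4(-3)(-1) = 0 - 12 = -12
Since D < 0: two complex conjugate roots (no real roots)


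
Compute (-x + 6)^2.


Expand (-x + 6)^2 by repeated multiplication:
= x^2 - 12x + 36


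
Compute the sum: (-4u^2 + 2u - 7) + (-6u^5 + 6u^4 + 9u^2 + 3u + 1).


Align terms by degree and add:
  -4u^2 + 2u - 7
  -6u^5 + 6u^4 + 9u^2 + 3u + 1
= -6u^5 + 6u^4 + 5u^2 + 5u - 6


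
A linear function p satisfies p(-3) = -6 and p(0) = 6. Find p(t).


p(t) = mt + b. Using p(-3)=-6, p(0)=6:
m = (-6 - 6)/(-3) = -12/-3 = 4
b = -6 - m*(-3) = -6 + 12 = 6
p(t) = 4t + 6


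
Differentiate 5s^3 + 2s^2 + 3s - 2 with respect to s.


Apply the power rule term by term:
  d/ds(5s^3) = 15s^2
  d/ds(2s^2) = 4s
  d/ds(3s) = 3
  d/ds(-2) = 0
p'(s) = 15s^2 + 4s + 3


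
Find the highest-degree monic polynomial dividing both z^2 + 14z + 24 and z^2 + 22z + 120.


Factor each:
  z^2 + 14z + 24 = (z + 12)(z + 2)
  z^2 + 22z + 120 = (z + 12)(z + 10)
Common monic factor: z + 12


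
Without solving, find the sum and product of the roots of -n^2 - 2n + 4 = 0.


For an^2+bn+c=0: sum = -b/a, product = c/a.
a=-1, b=-2, c=4
Sum = -(-2)/-1 = -2
Product = (4)/-1 = -4


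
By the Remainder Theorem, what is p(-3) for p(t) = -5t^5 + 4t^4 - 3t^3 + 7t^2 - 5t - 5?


By the Remainder Theorem, the remainder equals p(-3):
  -5*(-3)^5 = 1215
  4*(-3)^4 = 324
  -3*(-3)^3 = 81
  7*(-3)^2 = 63
  -5*(-3)^1 = 15
  constant: -5
Sum: 1215 + 324 + 81 + 63 + 15 - 5 = 1693


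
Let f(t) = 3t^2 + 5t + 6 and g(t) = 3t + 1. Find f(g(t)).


Substitute g(t) into f:
f(g(t)) = 3*(3t + 1)^2 + 5*(3t + 1) + 6
(3t + 1)^2 = 9t^2 + 6t + 1
Expand and combine: 27t^2 + 33t + 14


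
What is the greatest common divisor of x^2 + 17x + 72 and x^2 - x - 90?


Factor each:
  x^2 + 17x + 72 = (x + 9)(x + 8)
  x^2 - x - 90 = (x + 9)(x - 10)
Common monic factor: x + 9


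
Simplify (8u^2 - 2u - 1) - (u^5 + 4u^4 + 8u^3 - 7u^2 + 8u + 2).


Distribute the minus sign:
  (8u^2 - 2u - 1)
- (u^5 + 4u^4 + 8u^3 - 7u^2 + 8u + 2)
Negate second polynomial: -u^5 - 4u^4 - 8u^3 + 7u^2 - 8u - 2
Add: -u^5 - 4u^4 - 8u^3 + 15u^2 - 10u - 3


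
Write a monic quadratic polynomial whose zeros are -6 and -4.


p(u) = (u + 6)(u + 4)
Expand: u^2 + 10u + 24


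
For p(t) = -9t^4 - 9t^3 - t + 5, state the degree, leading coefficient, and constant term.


Highest power of t is 4, with coefficient -9. Constant term is 5.
Degree = 4, leading coefficient = -9, constant term = 5


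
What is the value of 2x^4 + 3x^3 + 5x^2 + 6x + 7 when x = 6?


Using direct substitution:
  2 * (6)^4 = 2592
  3 * (6)^3 = 648
  5 * (6)^2 = 180
  6 * (6)^1 = 36
  constant: 7
Sum = 2592 + 648 + 180 + 36 + 7 = 3463


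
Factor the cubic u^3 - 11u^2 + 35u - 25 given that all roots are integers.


Try integer roots (divisors of -25). u=5: p(5)=0.
Divide out (u - 5): quotient is u^2 - 6u + 5.
Factor the quadratic: (u - 5)(u - 1)
Result: (u - 5)(u - 5)(u - 1)


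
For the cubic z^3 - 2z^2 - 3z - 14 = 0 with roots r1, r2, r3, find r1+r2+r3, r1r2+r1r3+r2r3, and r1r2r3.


Monic cubic z^3+bz^2+cz+d=0: sum=-b, pairwise sum=c, product=-d.
b=-2, c=-3, d=-14
r1+r2+r3 = 2
r1r2+r1r3+r2r3 = -3
r1r2r3 = 14


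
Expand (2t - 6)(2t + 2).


Distribute each term of the first polynomial:
  (2t)(2t + 2) = 4t^2 + 4t
  (-6)(2t + 2) = -12t - 12
Sum: 4t^2 - 8t - 12


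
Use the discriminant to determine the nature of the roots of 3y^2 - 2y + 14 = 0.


D = b^2 - 4ac = (-2)^2 - 4(3)(14) = 4 - 168 = -164
Since D < 0: two complex conjugate roots (no real roots)


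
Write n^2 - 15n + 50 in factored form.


Roots satisfy r1 + r2 = -b/a = 15 and r1*r2 = c/a = 50.
So r1 = 5, r2 = 10.
n^2 - 15n + 50 = (n - r1)(n - r2) = (n - 5)(n - 10)


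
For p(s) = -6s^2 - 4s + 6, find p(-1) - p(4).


p(-1) = 4
p(4) = -106
p(-1) - p(4) = 4 + 106 = 110


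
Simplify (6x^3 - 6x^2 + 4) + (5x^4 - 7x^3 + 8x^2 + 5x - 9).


Align terms by degree and add:
  6x^3 - 6x^2 + 4
+ 5x^4 - 7x^3 + 8x^2 + 5x - 9
= 5x^4 - x^3 + 2x^2 + 5x - 5


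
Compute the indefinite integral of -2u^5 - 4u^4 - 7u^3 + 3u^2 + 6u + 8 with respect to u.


Reverse power rule on each term:
  ∫ -2u^5 du = -(1/3)u^6
  ∫ -4u^4 du = -(4/5)u^5
  ∫ -7u^3 du = -(7/4)u^4
  ∫ 3u^2 du = u^3
  ∫ 6u du = 3u^2
  ∫ 8 du = 8u
F(u) = -(1/3)u^6 - (4/5)u^5 - (7/4)u^4 + u^3 + 3u^2 + 8u + C


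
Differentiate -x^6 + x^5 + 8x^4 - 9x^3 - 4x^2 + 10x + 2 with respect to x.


Apply the power rule term by term:
  d/dx(-x^6) = -6x^5
  d/dx(x^5) = 5x^4
  d/dx(8x^4) = 32x^3
  d/dx(-9x^3) = -27x^2
  d/dx(-4x^2) = -8x
  d/dx(10x) = 10
  d/dx(2) = 0
p'(x) = -6x^5 + 5x^4 + 32x^3 - 27x^2 - 8x + 10


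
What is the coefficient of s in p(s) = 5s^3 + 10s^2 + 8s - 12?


Read off the coefficient of s: 8


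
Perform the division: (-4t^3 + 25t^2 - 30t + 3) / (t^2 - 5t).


(-4t^3 + 25t^2 - 30t + 3) / (t^2 - 5t)
Step 1: -4t * (t^2 - 5t) = -4t^3 + 20t^2; subtract.
Step 2: 5 * (t^2 - 5t) = 5t^2 - 25t; subtract.
Quotient: -4t + 5, Remainder: -5t + 3


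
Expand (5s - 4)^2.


Expand (5s - 4)^2 by repeated multiplication:
= 25s^2 - 40s + 16


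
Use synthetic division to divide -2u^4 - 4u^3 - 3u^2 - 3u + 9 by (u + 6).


Synthetic division with c = -6. Coefficients: -2, -4, -3, -3, 9
Bring down -2.
  -2 * -6 = 12; 12 - 4 = 8
  8 * -6 = -48; -48 - 3 = -51
  -51 * -6 = 306; 306 - 3 = 303
  303 * -6 = -1818; -1818 + 9 = -1809
Quotient: -2u^3 + 8u^2 - 51u + 303, Remainder: -1809


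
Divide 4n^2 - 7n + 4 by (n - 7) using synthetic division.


Synthetic division with c = 7. Coefficients: 4, -7, 4
Bring down 4.
  4 * 7 = 28; 28 - 7 = 21
  21 * 7 = 147; 147 + 4 = 151
Quotient: 4n + 21, Remainder: 151


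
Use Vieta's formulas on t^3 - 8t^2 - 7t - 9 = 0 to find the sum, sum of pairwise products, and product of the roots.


Monic cubic t^3+bt^2+ct+d=0: sum=-b, pairwise sum=c, product=-d.
b=-8, c=-7, d=-9
r1+r2+r3 = 8
r1r2+r1r3+r2r3 = -7
r1r2r3 = 9


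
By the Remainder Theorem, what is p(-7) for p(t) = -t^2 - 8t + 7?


By the Remainder Theorem, the remainder equals p(-7):
  -1*(-7)^2 = -49
  -8*(-7)^1 = 56
  constant: 7
Sum: -49 + 56 + 7 = 14


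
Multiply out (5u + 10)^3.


Expand (5u + 10)^3 by repeated multiplication:
  (5u + 10)^2 = 25u^2 + 100u + 100
= 125u^3 + 750u^2 + 1500u + 1000


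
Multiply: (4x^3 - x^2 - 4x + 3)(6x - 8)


Distribute each term of the first polynomial:
  (4x^3)(6x - 8) = 24x^4 - 32x^3
  (-x^2)(6x - 8) = -6x^3 + 8x^2
  (-4x)(6x - 8) = -24x^2 + 32x
  (3)(6x - 8) = 18x - 24
Sum: 24x^4 - 38x^3 - 16x^2 + 50x - 24


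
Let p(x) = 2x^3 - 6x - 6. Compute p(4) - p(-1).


p(4) = 98
p(-1) = -2
p(4) - p(-1) = 98 + 2 = 100


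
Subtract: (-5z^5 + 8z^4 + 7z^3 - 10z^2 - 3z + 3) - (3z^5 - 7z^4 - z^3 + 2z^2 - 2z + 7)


Distribute the minus sign:
  (-5z^5 + 8z^4 + 7z^3 - 10z^2 - 3z + 3)
- (3z^5 - 7z^4 - z^3 + 2z^2 - 2z + 7)
Negate second polynomial: -3z^5 + 7z^4 + z^3 - 2z^2 + 2z - 7
Add: -8z^5 + 15z^4 + 8z^3 - 12z^2 - z - 4


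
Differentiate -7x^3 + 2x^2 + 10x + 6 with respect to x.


Apply the power rule term by term:
  d/dx(-7x^3) = -21x^2
  d/dx(2x^2) = 4x
  d/dx(10x) = 10
  d/dx(6) = 0
p'(x) = -21x^2 + 4x + 10


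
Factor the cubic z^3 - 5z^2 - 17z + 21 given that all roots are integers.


Try integer roots (divisors of 21). z=-3: p(-3)=0.
Divide out (z + 3): quotient is z^2 - 8z + 7.
Factor the quadratic: (z - 1)(z - 7)
Result: (z + 3)(z - 1)(z - 7)


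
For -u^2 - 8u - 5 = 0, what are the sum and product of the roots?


For au^2+bu+c=0: sum = -b/a, product = c/a.
a=-1, b=-8, c=-5
Sum = -(-8)/-1 = -8
Product = (-5)/-1 = 5


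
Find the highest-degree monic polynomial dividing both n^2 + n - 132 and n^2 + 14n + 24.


Factor each:
  n^2 + n - 132 = (n + 12)(n - 11)
  n^2 + 14n + 24 = (n + 12)(n + 2)
Common monic factor: n + 12


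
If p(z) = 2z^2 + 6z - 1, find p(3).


Using direct substitution:
  2 * (3)^2 = 18
  6 * (3)^1 = 18
  constant: -1
Sum = 18 + 18 - 1 = 35


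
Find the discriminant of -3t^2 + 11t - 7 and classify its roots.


D = b^2 - 4ac = (11)^2 - 4(-3)(-7) = 121 - 84 = 37
Since D > 0: two distinct irrational roots


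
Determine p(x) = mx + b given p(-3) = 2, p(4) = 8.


p(x) = mx + b. Using p(-3)=2, p(4)=8:
m = (2 - 8)/(-3 - 4) = -6/-7 = 6/7
b = 2 - m*(-3) = 2 + 18/7 = 32/7
p(x) = (6/7)x + (32/7)


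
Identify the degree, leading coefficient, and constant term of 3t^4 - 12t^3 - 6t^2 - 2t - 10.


Highest power of t is 4, with coefficient 3. Constant term is -10.
Degree = 4, leading coefficient = 3, constant term = -10


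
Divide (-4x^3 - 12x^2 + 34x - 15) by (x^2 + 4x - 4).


(-4x^3 - 12x^2 + 34x - 15) / (x^2 + 4x - 4)
Step 1: -4x * (x^2 + 4x - 4) = -4x^3 - 16x^2 + 16x; subtract.
Step 2: 4 * (x^2 + 4x - 4) = 4x^2 + 16x - 16; subtract.
Quotient: -4x + 4, Remainder: 2x + 1


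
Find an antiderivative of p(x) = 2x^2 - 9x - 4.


Reverse power rule on each term:
  ∫ 2x^2 dx = (2/3)x^3
  ∫ -9x dx = -(9/2)x^2
  ∫ -4 dx = -4x
F(x) = (2/3)x^3 - (9/2)x^2 - 4x + C


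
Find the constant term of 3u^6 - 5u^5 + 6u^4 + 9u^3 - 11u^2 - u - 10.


Read off the constant term: -10


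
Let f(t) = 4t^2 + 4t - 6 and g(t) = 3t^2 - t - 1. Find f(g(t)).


Substitute g(t) into f:
f(g(t)) = 4*(3t^2 - t - 1)^2 + 4*(3t^2 - t - 1) + (-6)
(3t^2 - t - 1)^2 = 9t^4 - 6t^3 - 5t^2 + 2t + 1
Expand and combine: 36t^4 - 24t^3 - 8t^2 + 4t - 6


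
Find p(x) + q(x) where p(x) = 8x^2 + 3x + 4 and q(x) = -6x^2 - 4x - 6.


Align terms by degree and add:
  8x^2 + 3x + 4
  -6x^2 - 4x - 6
= 2x^2 - x - 2


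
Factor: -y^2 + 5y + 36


Roots satisfy r1 + r2 = -b/a = 5 and r1*r2 = c/a = -36.
So r1 = -4, r2 = 9.
-y^2 + 5y + 36 = -(y - r1)(y - r2) = -(y + 4)(y - 9)


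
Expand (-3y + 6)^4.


Expand (-3y + 6)^4 by repeated multiplication:
  (-3y + 6)^2 = 9y^2 - 36y + 36
  (-3y + 6)^3 = -27y^3 + 162y^2 - 324y + 216
= 81y^4 - 648y^3 + 1944y^2 - 2592y + 1296


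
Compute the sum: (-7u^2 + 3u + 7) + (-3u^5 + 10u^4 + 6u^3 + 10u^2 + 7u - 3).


Align terms by degree and add:
  -7u^2 + 3u + 7
  -3u^5 + 10u^4 + 6u^3 + 10u^2 + 7u - 3
= -3u^5 + 10u^4 + 6u^3 + 3u^2 + 10u + 4


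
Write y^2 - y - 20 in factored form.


Roots satisfy r1 + r2 = -b/a = 1 and r1*r2 = c/a = -20.
So r1 = -4, r2 = 5.
y^2 - y - 20 = (y - r1)(y - r2) = (y + 4)(y - 5)


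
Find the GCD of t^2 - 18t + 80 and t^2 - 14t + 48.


Factor each:
  t^2 - 18t + 80 = (t - 8)(t - 10)
  t^2 - 14t + 48 = (t - 8)(t - 6)
Common monic factor: t - 8


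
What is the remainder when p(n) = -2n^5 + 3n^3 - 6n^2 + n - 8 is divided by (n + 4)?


By the Remainder Theorem, the remainder equals p(-4):
  -2*(-4)^5 = 2048
  0*(-4)^4 = 0
  3*(-4)^3 = -192
  -6*(-4)^2 = -96
  1*(-4)^1 = -4
  constant: -8
Sum: 2048 + 0 - 192 - 96 - 4 - 8 = 1748


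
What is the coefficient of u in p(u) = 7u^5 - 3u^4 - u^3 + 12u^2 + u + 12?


Read off the coefficient of u: 1


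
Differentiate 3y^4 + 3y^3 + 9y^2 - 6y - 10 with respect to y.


Apply the power rule term by term:
  d/dy(3y^4) = 12y^3
  d/dy(3y^3) = 9y^2
  d/dy(9y^2) = 18y
  d/dy(-6y) = -6
  d/dy(-10) = 0
p'(y) = 12y^3 + 9y^2 + 18y - 6


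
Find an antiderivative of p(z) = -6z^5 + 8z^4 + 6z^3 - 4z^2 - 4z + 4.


Reverse power rule on each term:
  ∫ -6z^5 dz = -z^6
  ∫ 8z^4 dz = (8/5)z^5
  ∫ 6z^3 dz = (3/2)z^4
  ∫ -4z^2 dz = -(4/3)z^3
  ∫ -4z dz = -2z^2
  ∫ 4 dz = 4z
F(z) = -z^6 + (8/5)z^5 + (3/2)z^4 - (4/3)z^3 - 2z^2 + 4z + C


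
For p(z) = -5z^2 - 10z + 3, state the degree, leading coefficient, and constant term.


Highest power of z is 2, with coefficient -5. Constant term is 3.
Degree = 2, leading coefficient = -5, constant term = 3


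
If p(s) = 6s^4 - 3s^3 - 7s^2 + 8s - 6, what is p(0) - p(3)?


p(0) = -6
p(3) = 360
p(0) - p(3) = -6 - 360 = -366


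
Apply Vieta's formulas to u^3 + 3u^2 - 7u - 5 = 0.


Monic cubic u^3+bu^2+cu+d=0: sum=-b, pairwise sum=c, product=-d.
b=3, c=-7, d=-5
r1+r2+r3 = -3
r1r2+r1r3+r2r3 = -7
r1r2r3 = 5


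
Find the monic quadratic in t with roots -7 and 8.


p(t) = (t + 7)(t - 8)
Expand: t^2 - t - 56


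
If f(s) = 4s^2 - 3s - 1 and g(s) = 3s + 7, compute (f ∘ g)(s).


Substitute g(s) into f:
f(g(s)) = 4*(3s + 7)^2 + (-3)*(3s + 7) + (-1)
(3s + 7)^2 = 9s^2 + 42s + 49
Expand and combine: 36s^2 + 159s + 174


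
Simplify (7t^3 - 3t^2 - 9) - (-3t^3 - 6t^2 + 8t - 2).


Distribute the minus sign:
  (7t^3 - 3t^2 - 9)
- (-3t^3 - 6t^2 + 8t - 2)
Negate second polynomial: 3t^3 + 6t^2 - 8t + 2
Add: 10t^3 + 3t^2 - 8t - 7


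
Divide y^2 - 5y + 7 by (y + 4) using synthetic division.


Synthetic division with c = -4. Coefficients: 1, -5, 7
Bring down 1.
  1 * -4 = -4; -4 - 5 = -9
  -9 * -4 = 36; 36 + 7 = 43
Quotient: y - 9, Remainder: 43


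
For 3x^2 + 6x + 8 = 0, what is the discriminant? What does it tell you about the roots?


D = b^2 - 4ac = (6)^2 - 4(3)(8) = 36 - 96 = -60
Since D < 0: two complex conjugate roots (no real roots)


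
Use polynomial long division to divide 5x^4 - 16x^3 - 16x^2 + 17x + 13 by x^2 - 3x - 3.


(5x^4 - 16x^3 - 16x^2 + 17x + 13) / (x^2 - 3x - 3)
Step 1: 5x^2 * (x^2 - 3x - 3) = 5x^4 - 15x^3 - 15x^2; subtract.
Step 2: -x * (x^2 - 3x - 3) = -x^3 + 3x^2 + 3x; subtract.
Step 3: -4 * (x^2 - 3x - 3) = -4x^2 + 12x + 12; subtract.
Quotient: 5x^2 - x - 4, Remainder: 2x + 1


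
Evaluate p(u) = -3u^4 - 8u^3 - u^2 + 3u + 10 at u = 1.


Using direct substitution:
  -3 * (1)^4 = -3
  -8 * (1)^3 = -8
  -1 * (1)^2 = -1
  3 * (1)^1 = 3
  constant: 10
Sum = -3 - 8 - 1 + 3 + 10 = 1


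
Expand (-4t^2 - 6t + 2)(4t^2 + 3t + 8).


Distribute each term of the first polynomial:
  (-4t^2)(4t^2 + 3t + 8) = -16t^4 - 12t^3 - 32t^2
  (-6t)(4t^2 + 3t + 8) = -24t^3 - 18t^2 - 48t
  (2)(4t^2 + 3t + 8) = 8t^2 + 6t + 16
Sum: -16t^4 - 36t^3 - 42t^2 - 42t + 16


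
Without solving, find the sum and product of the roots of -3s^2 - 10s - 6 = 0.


For as^2+bs+c=0: sum = -b/a, product = c/a.
a=-3, b=-10, c=-6
Sum = -(-10)/-3 = -10/3
Product = (-6)/-3 = 2
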